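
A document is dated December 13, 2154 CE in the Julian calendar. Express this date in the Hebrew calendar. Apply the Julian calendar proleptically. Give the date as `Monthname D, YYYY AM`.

The source date corresponds to 27 December 2154 in the Gregorian calendar (JDN 2508153).
That day falls on 22 Tevet 5915 AM in the Hebrew calendar.

Tevet 22, 5915 AM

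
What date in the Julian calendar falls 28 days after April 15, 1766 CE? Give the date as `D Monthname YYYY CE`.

13 May 1766 CE

The starting date is JDN 2366194; 2366194 + 28 = 2366222.
JDN 2366222 corresponds to 13 May 1766 CE.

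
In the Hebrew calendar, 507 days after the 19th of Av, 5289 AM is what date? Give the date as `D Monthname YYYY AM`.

24 Kislev 5291 AM

JDN of the 19th of Av, 5289 AM = 2279731.
2279731 + 507 = 2280238.
JDN 2280238 in the Hebrew calendar is 24 Kislev 5291 AM.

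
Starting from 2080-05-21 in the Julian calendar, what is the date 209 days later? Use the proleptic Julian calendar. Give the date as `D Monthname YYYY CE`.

JDN of 2080-05-21 = 2480919.
2480919 + 209 = 2481128.
JDN 2481128 in the Julian calendar is 16 December 2080 CE.

16 December 2080 CE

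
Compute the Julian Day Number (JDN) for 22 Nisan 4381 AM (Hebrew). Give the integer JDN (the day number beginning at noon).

1947987

Equivalently 22 April 621 (proleptic Gregorian).
JDN 2451545 is 1 January 2000 CE (Gregorian); the target day is −503558 days from there, so JDN = 1947987.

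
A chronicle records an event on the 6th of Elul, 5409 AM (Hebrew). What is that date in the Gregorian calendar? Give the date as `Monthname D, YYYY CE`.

Both dates share Julian Day Number 2323571; in the Gregorian calendar that is 14 August 1649 CE.

August 14, 1649 CE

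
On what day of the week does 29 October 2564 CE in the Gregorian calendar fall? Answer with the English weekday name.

Since JDN mod 7 = 0 (0 = Monday), the day is Monday.

Monday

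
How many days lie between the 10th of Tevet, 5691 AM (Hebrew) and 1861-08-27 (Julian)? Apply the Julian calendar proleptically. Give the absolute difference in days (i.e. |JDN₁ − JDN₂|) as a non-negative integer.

JDN of the first date = 2426341.
JDN of the second date = 2401027.
|2401027 − 2426341| = 25314.

25314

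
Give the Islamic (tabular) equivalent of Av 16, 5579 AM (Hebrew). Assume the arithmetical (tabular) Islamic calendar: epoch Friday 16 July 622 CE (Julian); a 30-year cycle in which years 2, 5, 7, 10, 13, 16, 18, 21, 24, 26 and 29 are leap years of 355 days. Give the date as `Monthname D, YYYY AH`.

Julian Day Number of the source date = 2385654.
Converting JDN 2385654 to the tabular Islamic calendar gives 15 Shawwal 1234 AH.

Shawwal 15, 1234 AH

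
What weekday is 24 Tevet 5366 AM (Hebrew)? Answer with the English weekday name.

Tuesday

In the Gregorian calendar this is 3 January 1606 (JDN 2307642).
JDN 2307642 mod 7 = 1, and JDN 0 was a Monday, so this is a Tuesday.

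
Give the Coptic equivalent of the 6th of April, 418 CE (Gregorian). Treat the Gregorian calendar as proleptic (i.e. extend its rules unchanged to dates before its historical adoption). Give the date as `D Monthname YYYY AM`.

10 Parmouti 134 AM

Julian Day Number of the source date = 1873827.
Converting JDN 1873827 to the Coptic calendar gives 10 Parmouti 134 AM.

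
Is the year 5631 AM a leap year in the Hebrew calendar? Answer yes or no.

Hebrew year 5631 is year 7 of its 19-year Metonic cycle; leap years are at positions 3, 6, 8, 11, 14, 17, 19, so it is a common year (12 months).

no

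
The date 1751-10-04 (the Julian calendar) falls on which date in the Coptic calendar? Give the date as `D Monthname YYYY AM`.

6 Paopi 1468 AM

The source date corresponds to 15 October 1751 in the Gregorian calendar (JDN 2360887).
That day falls on 6 Paopi 1468 AM in the Coptic calendar.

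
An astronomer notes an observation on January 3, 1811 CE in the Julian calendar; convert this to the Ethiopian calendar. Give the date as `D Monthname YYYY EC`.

8 Tir 1803 EC

The source date corresponds to 15 January 1811 in the Gregorian calendar (JDN 2382528).
That day falls on 8 Tir 1803 EC in the Ethiopian calendar.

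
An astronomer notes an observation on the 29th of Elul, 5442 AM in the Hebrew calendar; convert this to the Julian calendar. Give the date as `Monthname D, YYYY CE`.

Both dates share Julian Day Number 2335673; in the Julian calendar that is 22 September 1682 CE.

September 22, 1682 CE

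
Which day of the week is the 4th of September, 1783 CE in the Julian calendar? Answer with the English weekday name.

Equivalently 15 September 1783 Gregorian, JDN 2372545.
Since JDN mod 7 = 0 (0 = Monday), the day is Monday.

Monday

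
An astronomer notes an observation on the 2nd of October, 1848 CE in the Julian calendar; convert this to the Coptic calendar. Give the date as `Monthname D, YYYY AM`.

Paopi 5, 1565 AM

The source date corresponds to 14 October 1848 in the Gregorian calendar (JDN 2396315).
That day falls on 5 Paopi 1565 AM in the Coptic calendar.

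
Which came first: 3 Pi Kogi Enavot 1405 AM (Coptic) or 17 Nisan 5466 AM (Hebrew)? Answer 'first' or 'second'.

first

Converting both to JDN: 2338203 vs 2344254; the smaller is the first.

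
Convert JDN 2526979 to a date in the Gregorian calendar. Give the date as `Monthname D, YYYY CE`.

July 14, 2206 CE

Counting from JDN 2299161 = 15 Oct 1582 gives an offset of 227818 days.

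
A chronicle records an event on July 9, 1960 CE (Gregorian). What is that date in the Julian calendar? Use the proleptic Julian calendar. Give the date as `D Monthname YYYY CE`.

26 June 1960 CE

For dates in this range the Gregorian date is 13 days ahead of the Julian.
9 July 1960 Gregorian − 13 days → 26 June 1960 Julian.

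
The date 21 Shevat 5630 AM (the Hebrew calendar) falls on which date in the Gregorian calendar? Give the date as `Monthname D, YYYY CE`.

Julian Day Number of the source date = 2404086.
Converting JDN 2404086 to the Gregorian calendar gives 23 January 1870 CE.

January 23, 1870 CE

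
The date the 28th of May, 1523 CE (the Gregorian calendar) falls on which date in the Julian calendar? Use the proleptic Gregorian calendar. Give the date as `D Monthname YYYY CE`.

18 May 1523 CE

The Julian–Gregorian offset here is 10 days (Julian trailing).
28 May 1523 Gregorian − 10 days → 18 May 1523 Julian.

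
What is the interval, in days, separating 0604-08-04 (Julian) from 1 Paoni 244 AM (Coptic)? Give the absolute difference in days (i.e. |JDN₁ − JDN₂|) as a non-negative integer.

27829

JDN of the first date = 1941885.
JDN of the second date = 1914056.
|1914056 − 1941885| = 27829.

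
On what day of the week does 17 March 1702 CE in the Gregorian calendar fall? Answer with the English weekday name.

Since JDN mod 7 = 4 (0 = Monday), the day is Friday.

Friday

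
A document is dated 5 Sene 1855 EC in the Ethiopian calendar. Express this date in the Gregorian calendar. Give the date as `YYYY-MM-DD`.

Julian Day Number of the source date = 2401668.
Converting JDN 2401668 to the Gregorian calendar gives 11 June 1863 CE.

1863-06-11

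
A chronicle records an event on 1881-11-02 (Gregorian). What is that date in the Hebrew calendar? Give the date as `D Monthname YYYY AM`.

Julian Day Number of the source date = 2408387.
Converting JDN 2408387 to the Hebrew calendar gives 10 Cheshvan 5642 AM.

10 Cheshvan 5642 AM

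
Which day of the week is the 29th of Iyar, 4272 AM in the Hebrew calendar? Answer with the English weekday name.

This is JDN 1908187 (3 May 512 Gregorian).
JDN 1908187 mod 7 = 1, and JDN 0 was a Monday, so this is a Tuesday.

Tuesday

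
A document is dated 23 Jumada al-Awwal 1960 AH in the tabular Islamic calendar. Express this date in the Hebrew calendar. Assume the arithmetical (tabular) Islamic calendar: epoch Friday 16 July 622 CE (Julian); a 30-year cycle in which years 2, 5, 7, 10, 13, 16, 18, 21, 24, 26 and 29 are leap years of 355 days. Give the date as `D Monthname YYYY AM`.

Julian Day Number of the source date = 2642784.
Converting JDN 2642784 to the Hebrew calendar gives 24 Av 6283 AM.

24 Av 6283 AM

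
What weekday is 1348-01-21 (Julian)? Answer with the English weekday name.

Equivalently 29 January 1348 Gregorian, JDN 2213435.
JDN 2213435 mod 7 = 0, and JDN 0 was a Monday, so this is a Monday.

Monday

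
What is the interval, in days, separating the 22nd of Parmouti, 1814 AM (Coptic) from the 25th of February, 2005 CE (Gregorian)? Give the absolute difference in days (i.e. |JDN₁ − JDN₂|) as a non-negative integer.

JDN of the first date = 2487459.
JDN of the second date = 2453427.
|2453427 − 2487459| = 34032.

34032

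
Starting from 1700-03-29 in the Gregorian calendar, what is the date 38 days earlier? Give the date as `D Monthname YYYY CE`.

19 February 1700 CE

Counting 38 days back from JDN 2342060 reaches JDN 2342022, which is 19 February 1700 CE.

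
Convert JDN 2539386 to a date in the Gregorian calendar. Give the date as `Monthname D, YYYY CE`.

July 2, 2240 CE

JDN 2451545 is 1 Jan 2000; 2539386 is +87841 days from there.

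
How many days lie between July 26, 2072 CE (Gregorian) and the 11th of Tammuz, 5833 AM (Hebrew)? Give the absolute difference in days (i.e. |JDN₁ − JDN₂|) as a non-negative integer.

JDN of the first date = 2478050.
JDN of the second date = 2478405.
|2478405 − 2478050| = 355.

355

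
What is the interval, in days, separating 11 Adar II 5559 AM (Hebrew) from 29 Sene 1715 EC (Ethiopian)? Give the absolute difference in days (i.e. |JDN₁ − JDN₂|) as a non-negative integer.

27651

JDN of the first date = 2378208.
JDN of the second date = 2350557.
|2350557 − 2378208| = 27651.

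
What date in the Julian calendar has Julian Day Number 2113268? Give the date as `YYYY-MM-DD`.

JDN 2113268 is 30 October 1073 in the proleptic Gregorian calendar.
In the Julian calendar that day is 1073-10-24.

1073-10-24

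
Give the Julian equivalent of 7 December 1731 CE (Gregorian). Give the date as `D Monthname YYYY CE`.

At this point the Julian calendar is 11 days behind the Gregorian.
7 December 1731 Gregorian − 11 days → 26 November 1731 Julian.

26 November 1731 CE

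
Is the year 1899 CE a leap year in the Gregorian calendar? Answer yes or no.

1899 is not divisible by 4, so it is a common year.

no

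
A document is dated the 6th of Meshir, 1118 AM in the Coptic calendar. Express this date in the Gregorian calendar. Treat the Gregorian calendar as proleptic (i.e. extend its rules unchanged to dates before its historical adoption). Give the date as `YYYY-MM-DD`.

Both dates share Julian Day Number 2233169; in the Gregorian calendar that is 9 February 1402 CE.

1402-02-09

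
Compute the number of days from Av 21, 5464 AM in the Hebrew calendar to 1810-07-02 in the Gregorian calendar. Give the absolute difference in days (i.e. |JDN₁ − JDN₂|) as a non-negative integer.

38665

JDN of the first date = 2343666.
JDN of the second date = 2382331.
|2382331 − 2343666| = 38665.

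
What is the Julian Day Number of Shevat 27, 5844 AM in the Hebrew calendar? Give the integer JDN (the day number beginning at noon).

Equivalently 3 February 2084 (Gregorian).
JDN 2451545 is 1 January 2000 CE (Gregorian); the target day is +30714 days from there, so JDN = 2482259.

2482259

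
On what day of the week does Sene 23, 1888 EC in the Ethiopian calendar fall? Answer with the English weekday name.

This is JDN 2413740 (29 June 1896 Gregorian).
Since JDN mod 7 = 0 (0 = Monday), the day is Monday.

Monday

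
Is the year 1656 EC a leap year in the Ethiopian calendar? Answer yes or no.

no

1656 mod 4 = 0; in the Ethiopian calendar a year is leap when year mod 4 = 3, so it is a common year.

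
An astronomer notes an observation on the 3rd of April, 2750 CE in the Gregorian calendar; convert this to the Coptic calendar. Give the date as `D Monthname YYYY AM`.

Both dates share Julian Day Number 2725569; in the Coptic calendar that is 19 Paremhat 2466 AM.

19 Paremhat 2466 AM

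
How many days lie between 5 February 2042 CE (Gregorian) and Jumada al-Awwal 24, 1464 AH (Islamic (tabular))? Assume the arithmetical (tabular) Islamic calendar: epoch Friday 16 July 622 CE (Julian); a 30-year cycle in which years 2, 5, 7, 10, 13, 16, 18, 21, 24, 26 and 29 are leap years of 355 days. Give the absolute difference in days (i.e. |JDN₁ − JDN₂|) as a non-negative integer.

JDN of the first date = 2466921.
JDN of the second date = 2467019.
|2467019 − 2466921| = 98.

98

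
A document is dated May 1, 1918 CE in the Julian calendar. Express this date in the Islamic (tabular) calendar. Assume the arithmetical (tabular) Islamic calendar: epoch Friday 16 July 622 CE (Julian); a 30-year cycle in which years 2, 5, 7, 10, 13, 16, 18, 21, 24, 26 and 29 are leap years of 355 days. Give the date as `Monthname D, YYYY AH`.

Sha'ban 3, 1336 AH

Julian Day Number of the source date = 2421728.
Converting JDN 2421728 to the tabular Islamic calendar gives 3 Sha'ban 1336 AH.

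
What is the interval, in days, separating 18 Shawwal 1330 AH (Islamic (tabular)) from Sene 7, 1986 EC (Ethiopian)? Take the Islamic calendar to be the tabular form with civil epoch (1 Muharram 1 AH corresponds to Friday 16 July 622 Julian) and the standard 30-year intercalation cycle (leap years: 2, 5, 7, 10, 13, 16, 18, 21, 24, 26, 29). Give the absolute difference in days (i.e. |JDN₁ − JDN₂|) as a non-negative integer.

First date → JDN 2419676; second date → JDN 2449518.
The interval is |2419676 − 2449518| = 29842 days.

29842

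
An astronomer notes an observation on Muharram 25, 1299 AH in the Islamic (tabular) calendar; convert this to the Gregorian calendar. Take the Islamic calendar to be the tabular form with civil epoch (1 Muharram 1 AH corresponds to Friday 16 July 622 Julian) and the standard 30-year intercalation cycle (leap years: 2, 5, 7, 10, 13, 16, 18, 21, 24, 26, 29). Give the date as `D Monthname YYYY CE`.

Both dates share Julian Day Number 2408432; in the Gregorian calendar that is 17 December 1881 CE.

17 December 1881 CE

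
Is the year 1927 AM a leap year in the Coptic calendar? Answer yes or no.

yes

1927 mod 4 = 3; in the Coptic calendar a year is leap when year mod 4 = 3, so it is a leap year.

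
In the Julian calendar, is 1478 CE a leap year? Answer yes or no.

no

1478 mod 4 = 2, so it is a common year in the Julian calendar.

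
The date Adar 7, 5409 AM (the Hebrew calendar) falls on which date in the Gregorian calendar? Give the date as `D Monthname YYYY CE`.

Julian Day Number of the source date = 2323395.
Converting JDN 2323395 to the Gregorian calendar gives 19 February 1649 CE.

19 February 1649 CE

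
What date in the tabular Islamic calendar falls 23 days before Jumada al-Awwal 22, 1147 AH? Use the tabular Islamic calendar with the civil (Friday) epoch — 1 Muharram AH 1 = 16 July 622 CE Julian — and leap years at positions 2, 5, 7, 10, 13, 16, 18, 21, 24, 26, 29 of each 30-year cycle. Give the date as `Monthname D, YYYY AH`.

Counting 23 days back from JDN 2354683 reaches JDN 2354660, which is Rabi' al-Thani 28, 1147 AH.

Rabi' al-Thani 28, 1147 AH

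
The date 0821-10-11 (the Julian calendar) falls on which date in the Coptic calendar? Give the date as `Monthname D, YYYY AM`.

Paopi 14, 538 AM

The source date corresponds to 15 October 821 in the proleptic Gregorian calendar (JDN 2021212).
That day falls on 14 Paopi 538 AM in the Coptic calendar.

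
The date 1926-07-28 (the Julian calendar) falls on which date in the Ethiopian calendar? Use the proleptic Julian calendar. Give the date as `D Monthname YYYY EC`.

4 Nehase 1918 EC

The source date corresponds to 10 August 1926 in the Gregorian calendar (JDN 2424738).
That day falls on 4 Nehase 1918 EC in the Ethiopian calendar.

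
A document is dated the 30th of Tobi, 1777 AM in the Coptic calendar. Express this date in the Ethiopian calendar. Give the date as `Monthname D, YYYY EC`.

Tir 30, 2053 EC

The source date corresponds to 7 February 2061 in the Gregorian calendar (JDN 2473863).
That day falls on 30 Tir 2053 EC in the Ethiopian calendar.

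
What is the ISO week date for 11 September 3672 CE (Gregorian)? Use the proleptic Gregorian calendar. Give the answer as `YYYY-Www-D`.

3672-W36-7

The weekday is Sunday (ISO weekday 7).
That Sunday belongs to ISO week 36 of ISO year 3672.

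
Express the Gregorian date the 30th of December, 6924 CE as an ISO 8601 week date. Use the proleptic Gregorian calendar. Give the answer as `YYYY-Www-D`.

6924-W52-6

The weekday is Saturday (ISO weekday 6).
That Saturday belongs to ISO week 52 of ISO year 6924.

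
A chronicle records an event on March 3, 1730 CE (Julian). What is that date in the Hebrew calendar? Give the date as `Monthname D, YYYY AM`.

Julian Day Number of the source date = 2353002.
Converting JDN 2353002 to the Hebrew calendar gives 25 Adar 5490 AM.

Adar 25, 5490 AM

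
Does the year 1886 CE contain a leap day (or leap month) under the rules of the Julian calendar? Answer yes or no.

no

1886 mod 4 = 2, so it is a common year in the Julian calendar.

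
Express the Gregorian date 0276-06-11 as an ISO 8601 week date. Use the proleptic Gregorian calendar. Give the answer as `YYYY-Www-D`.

The weekday is Sunday (ISO weekday 7).
That Sunday belongs to ISO week 23 of ISO year 276.

0276-W23-7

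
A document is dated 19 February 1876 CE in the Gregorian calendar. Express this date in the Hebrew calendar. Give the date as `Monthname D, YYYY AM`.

Shevat 24, 5636 AM

Both dates share Julian Day Number 2406304; in the Hebrew calendar that is 24 Shevat 5636 AM.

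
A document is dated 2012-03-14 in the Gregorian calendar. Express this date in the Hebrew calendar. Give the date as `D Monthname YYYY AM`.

20 Adar 5772 AM

Both dates share Julian Day Number 2456001; in the Hebrew calendar that is 20 Adar 5772 AM.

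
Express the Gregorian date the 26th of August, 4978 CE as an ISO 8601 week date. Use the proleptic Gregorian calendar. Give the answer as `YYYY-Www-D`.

4978-W35-3

The weekday is Wednesday (ISO weekday 3).
That Wednesday belongs to ISO week 35 of ISO year 4978.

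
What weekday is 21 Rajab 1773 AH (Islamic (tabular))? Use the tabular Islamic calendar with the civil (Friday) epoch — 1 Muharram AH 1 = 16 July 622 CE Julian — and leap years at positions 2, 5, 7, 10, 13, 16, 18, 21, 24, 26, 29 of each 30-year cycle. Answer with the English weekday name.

Equivalently 28 April 2342 Gregorian, JDN 2576575.
JDN 2576575 mod 7 = 1, and JDN 0 was a Monday, so this is a Tuesday.

Tuesday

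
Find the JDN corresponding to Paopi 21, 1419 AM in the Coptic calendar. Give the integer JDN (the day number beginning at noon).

Equivalently 29 October 1702 (Gregorian).
JDN 2400001 is 17 November 1858 CE (Gregorian), MJD 0; the target day is −56997 days from there, so JDN = 2343004.

2343004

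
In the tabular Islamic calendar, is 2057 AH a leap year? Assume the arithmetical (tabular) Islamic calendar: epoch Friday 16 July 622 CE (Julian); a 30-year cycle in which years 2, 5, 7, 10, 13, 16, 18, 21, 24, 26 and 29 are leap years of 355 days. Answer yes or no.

Year 2057 AH is year 17 of its 30-year cycle; leap positions are 2, 5, 7, 10, 13, 16, 18, 21, 24, 26, 29, so it is a common year (354 days).

no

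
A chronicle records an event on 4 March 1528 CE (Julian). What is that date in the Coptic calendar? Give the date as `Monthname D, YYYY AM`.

Paremhat 8, 1244 AM

Both dates share Julian Day Number 2279223; in the Coptic calendar that is 8 Paremhat 1244 AM.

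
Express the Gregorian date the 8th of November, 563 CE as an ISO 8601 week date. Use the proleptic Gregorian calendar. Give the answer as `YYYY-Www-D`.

0563-W45-2

The weekday is Tuesday (ISO weekday 2).
That Tuesday belongs to ISO week 45 of ISO year 563.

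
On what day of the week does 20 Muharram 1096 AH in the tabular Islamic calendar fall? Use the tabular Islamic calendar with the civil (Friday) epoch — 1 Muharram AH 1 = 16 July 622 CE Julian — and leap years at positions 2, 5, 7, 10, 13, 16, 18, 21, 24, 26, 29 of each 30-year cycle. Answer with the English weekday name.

Wednesday

This is JDN 2336490 (27 December 1684 Gregorian).
Since JDN mod 7 = 2 (0 = Monday), the day is Wednesday.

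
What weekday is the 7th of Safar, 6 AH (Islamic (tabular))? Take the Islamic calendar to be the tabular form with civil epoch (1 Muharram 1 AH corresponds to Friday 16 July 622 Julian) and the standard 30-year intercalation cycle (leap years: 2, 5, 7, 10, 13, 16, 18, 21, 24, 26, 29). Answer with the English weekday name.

This is JDN 1950248 (1 July 627 Gregorian).
Since JDN mod 7 = 6 (0 = Monday), the day is Sunday.

Sunday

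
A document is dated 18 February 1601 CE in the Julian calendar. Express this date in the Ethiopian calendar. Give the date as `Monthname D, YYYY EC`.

Yekatit 24, 1593 EC

Julian Day Number of the source date = 2305872.
Converting JDN 2305872 to the Ethiopian calendar gives 24 Yekatit 1593 EC.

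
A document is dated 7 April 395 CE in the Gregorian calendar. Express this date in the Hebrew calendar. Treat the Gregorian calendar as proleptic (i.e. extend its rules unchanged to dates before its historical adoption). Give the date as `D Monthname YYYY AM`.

30 Nisan 4155 AM

Julian Day Number of the source date = 1865427.
Converting JDN 1865427 to the Hebrew calendar gives 30 Nisan 4155 AM.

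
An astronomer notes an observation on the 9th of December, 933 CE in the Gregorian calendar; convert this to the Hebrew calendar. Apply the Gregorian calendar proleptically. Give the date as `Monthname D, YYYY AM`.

Kislev 13, 4694 AM

Julian Day Number of the source date = 2062174.
Converting JDN 2062174 to the Hebrew calendar gives 13 Kislev 4694 AM.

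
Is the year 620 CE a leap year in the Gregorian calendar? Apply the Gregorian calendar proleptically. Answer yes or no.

620 is divisible by 4 and not by 100, so it is a leap year.

yes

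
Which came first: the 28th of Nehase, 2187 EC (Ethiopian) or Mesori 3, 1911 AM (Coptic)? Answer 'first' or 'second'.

second

Converting both to JDN: 2523014 vs 2522989; the smaller is the second.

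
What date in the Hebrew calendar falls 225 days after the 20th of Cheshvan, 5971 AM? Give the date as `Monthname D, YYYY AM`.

The starting date is JDN 2528557; 2528557 + 225 = 2528782.
JDN 2528782 corresponds to Tammuz 9, 5971 AM.

Tammuz 9, 5971 AM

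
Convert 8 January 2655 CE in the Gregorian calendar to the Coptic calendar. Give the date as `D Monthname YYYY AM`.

25 Koiak 2371 AM

Both dates share Julian Day Number 2690786; in the Coptic calendar that is 25 Koiak 2371 AM.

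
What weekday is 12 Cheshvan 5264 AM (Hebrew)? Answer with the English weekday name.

Wednesday

In the proleptic Gregorian calendar this is 11 November 1503 (JDN 2270333).
Since JDN mod 7 = 2 (0 = Monday), the day is Wednesday.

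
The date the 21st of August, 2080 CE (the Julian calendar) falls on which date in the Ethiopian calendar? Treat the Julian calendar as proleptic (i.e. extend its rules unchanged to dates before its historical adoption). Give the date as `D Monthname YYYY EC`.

Both dates share Julian Day Number 2481011; in the Ethiopian calendar that is 28 Nehase 2072 EC.

28 Nehase 2072 EC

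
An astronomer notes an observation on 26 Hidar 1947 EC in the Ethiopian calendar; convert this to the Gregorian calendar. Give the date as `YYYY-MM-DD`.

Julian Day Number of the source date = 2435082.
Converting JDN 2435082 to the Gregorian calendar gives 5 December 1954 CE.

1954-12-05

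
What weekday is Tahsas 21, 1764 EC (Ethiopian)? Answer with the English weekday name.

Sunday

This is JDN 2368267 (29 December 1771 Gregorian).
Since JDN mod 7 = 6 (0 = Monday), the day is Sunday.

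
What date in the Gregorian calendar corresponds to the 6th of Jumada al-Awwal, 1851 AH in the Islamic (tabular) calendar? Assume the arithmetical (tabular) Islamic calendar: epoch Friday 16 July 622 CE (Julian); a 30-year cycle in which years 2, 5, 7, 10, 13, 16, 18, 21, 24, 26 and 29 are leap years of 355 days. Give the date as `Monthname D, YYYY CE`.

October 17, 2417 CE

Both dates share Julian Day Number 2604141; in the Gregorian calendar that is 17 October 2417 CE.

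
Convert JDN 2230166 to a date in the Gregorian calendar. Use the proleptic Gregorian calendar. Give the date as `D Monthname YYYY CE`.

Counting from JDN 2299161 = 15 Oct 1582 gives an offset of -68995 days.

19 November 1393 CE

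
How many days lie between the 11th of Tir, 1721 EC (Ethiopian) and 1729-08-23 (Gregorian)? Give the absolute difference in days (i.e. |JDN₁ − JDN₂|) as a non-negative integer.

JDN of the first date = 2352581.
JDN of the second date = 2352799.
|2352799 − 2352581| = 218.

218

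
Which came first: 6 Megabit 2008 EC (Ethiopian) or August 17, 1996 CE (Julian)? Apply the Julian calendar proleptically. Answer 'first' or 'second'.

second

First date → JDN 2457463; second date → JDN 2450326.
JDN 2450326 < JDN 2457463, so the second date is earlier.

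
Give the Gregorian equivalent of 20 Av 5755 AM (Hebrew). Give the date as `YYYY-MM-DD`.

Both dates share Julian Day Number 2449946; in the Gregorian calendar that is 16 August 1995 CE.

1995-08-16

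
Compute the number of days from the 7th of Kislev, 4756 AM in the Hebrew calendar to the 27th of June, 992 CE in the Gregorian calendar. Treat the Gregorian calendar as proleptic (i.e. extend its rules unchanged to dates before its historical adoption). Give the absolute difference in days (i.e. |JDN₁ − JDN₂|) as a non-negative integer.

1229

First date → JDN 2084788; second date → JDN 2083559.
The interval is |2084788 − 2083559| = 1229 days.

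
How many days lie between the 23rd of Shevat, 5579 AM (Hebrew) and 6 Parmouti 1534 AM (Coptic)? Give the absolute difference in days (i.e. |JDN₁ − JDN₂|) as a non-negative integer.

311

First date → JDN 2385484; second date → JDN 2385173.
The interval is |2385484 − 2385173| = 311 days.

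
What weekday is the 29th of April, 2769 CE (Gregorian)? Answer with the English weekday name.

Tuesday

2732535 ≡ 1 (mod 7); counting from Monday = 0 gives Tuesday.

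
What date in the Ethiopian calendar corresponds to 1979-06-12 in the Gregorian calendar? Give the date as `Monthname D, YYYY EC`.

Sene 5, 1971 EC

Julian Day Number of the source date = 2444037.
Converting JDN 2444037 to the Ethiopian calendar gives 5 Sene 1971 EC.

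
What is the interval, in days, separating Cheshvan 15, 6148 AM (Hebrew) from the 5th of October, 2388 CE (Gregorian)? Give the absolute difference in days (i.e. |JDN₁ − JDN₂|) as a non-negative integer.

343

First date → JDN 2593194; second date → JDN 2593537.
The interval is |2593194 − 2593537| = 343 days.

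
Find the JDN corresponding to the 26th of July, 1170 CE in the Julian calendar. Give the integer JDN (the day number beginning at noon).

2148607

Equivalently 2 August 1170 (proleptic Gregorian).
JDN 2400001 is 17 November 1858 CE (Gregorian), MJD 0; the target day is −251394 days from there, so JDN = 2148607.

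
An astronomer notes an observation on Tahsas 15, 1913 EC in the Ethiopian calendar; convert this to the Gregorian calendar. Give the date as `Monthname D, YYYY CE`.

Both dates share Julian Day Number 2422683; in the Gregorian calendar that is 24 December 1920 CE.

December 24, 1920 CE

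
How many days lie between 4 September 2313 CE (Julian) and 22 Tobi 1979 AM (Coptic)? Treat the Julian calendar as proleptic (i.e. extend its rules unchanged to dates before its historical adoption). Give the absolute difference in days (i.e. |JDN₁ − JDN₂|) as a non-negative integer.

JDN of the first date = 2566128.
JDN of the second date = 2547635.
|2547635 − 2566128| = 18493.

18493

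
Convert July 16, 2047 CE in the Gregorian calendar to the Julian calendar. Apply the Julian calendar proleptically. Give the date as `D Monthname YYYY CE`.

The Julian–Gregorian offset here is 13 days (Julian trailing).
16 July 2047 Gregorian − 13 days → 3 July 2047 Julian.

3 July 2047 CE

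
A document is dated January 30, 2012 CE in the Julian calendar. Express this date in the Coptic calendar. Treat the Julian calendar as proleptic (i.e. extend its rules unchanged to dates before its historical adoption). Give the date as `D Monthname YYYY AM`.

Julian Day Number of the source date = 2455970.
Converting JDN 2455970 to the Coptic calendar gives 4 Meshir 1728 AM.

4 Meshir 1728 AM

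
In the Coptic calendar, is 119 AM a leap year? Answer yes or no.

119 mod 4 = 3; in the Coptic calendar a year is leap when year mod 4 = 3, so it is a leap year.

yes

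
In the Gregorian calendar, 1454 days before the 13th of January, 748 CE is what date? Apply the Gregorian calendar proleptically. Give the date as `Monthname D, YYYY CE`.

JDN of the 13th of January, 748 CE = 1994273.
1994273 − 1454 = 1992819.
JDN 1992819 in the Gregorian calendar is January 20, 744 CE.

January 20, 744 CE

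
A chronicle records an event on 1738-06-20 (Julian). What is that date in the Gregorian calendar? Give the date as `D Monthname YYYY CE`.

The Julian–Gregorian offset here is 11 days (Julian trailing).
20 June 1738 Julian + 11 days → 1 July 1738 Gregorian.

1 July 1738 CE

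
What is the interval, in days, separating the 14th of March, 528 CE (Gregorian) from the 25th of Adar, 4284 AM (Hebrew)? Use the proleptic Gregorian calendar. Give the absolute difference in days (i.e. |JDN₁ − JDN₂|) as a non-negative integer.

1457

First date → JDN 1913981; second date → JDN 1912524.
The interval is |1913981 − 1912524| = 1457 days.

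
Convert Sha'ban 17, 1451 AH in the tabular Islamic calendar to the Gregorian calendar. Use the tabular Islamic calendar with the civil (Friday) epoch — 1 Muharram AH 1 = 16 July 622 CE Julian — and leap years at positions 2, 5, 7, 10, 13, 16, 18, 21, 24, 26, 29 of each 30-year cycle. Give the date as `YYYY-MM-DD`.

Julian Day Number of the source date = 2462495.
Converting JDN 2462495 to the Gregorian calendar gives 24 December 2029 CE.

2029-12-24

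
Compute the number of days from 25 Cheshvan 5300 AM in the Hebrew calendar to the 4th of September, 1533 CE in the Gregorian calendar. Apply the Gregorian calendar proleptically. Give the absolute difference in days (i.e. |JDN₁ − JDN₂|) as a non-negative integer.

JDN of the first date = 2283487.
JDN of the second date = 2281223.
|2281223 − 2283487| = 2264.

2264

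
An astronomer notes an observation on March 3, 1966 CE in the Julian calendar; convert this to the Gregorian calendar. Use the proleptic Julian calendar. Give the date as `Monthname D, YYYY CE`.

At this point the Julian calendar is 13 days behind the Gregorian.
3 March 1966 Julian + 13 days → 16 March 1966 Gregorian.

March 16, 1966 CE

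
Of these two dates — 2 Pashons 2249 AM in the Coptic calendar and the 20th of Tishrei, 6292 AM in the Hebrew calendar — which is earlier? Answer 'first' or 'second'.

second

Converting both to JDN: 2646353 vs 2645763; the smaller is the second.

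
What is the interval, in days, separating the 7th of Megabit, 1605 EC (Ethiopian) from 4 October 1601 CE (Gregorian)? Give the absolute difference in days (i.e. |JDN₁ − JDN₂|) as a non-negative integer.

First date → JDN 2310268; second date → JDN 2306090.
The interval is |2310268 − 2306090| = 4178 days.

4178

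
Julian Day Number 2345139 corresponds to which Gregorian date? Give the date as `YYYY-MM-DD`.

Counting from JDN 2299161 = 15 Oct 1582 gives an offset of 45978 days.

1708-09-02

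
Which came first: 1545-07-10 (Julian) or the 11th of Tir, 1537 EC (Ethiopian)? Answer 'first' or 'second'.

Converting both to JDN: 2285560 vs 2285375; the smaller is the second.

second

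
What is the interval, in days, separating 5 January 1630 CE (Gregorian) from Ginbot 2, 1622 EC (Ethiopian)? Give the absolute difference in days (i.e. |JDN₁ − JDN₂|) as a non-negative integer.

First date → JDN 2316410; second date → JDN 2316532.
The interval is |2316410 − 2316532| = 122 days.

122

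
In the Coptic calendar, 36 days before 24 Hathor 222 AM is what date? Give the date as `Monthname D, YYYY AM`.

Counting 36 days back from JDN 1905833 reaches JDN 1905797, which is Paopi 18, 222 AM.

Paopi 18, 222 AM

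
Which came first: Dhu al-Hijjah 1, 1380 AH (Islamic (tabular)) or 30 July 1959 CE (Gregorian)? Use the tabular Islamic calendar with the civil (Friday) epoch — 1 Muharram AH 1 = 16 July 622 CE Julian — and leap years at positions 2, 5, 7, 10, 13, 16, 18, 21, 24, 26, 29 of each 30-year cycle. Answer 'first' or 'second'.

second

The two dates have Julian Day Numbers 2437437 and 2436780 respectively.
Since 2436780 < 2437437, the second date comes first.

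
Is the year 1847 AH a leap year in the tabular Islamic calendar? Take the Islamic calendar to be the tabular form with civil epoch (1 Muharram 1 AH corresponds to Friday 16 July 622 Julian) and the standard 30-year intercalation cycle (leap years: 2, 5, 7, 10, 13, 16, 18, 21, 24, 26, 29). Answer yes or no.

Year 1847 AH is year 17 of its 30-year cycle; leap positions are 2, 5, 7, 10, 13, 16, 18, 21, 24, 26, 29, so it is a common year (354 days).

no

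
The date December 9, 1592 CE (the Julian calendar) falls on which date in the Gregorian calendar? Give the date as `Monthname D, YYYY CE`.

For dates in this range the Gregorian date is 10 days ahead of the Julian.
9 December 1592 Julian + 10 days → 19 December 1592 Gregorian.

December 19, 1592 CE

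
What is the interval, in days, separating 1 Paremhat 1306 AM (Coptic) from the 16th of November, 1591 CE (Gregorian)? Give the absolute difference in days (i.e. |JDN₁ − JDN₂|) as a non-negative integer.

619

JDN of the first date = 2301861.
JDN of the second date = 2302480.
|2302480 − 2301861| = 619.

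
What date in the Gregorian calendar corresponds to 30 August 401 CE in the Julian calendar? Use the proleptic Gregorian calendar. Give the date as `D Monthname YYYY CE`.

31 August 401 CE

At this point the Julian calendar is 1 day behind the Gregorian.
30 August 401 Julian + 1 day → 31 August 401 Gregorian.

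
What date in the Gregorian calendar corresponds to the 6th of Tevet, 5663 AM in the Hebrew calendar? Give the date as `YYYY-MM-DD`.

Julian Day Number of the source date = 2416120.
Converting JDN 2416120 to the Gregorian calendar gives 5 January 1903 CE.

1903-01-05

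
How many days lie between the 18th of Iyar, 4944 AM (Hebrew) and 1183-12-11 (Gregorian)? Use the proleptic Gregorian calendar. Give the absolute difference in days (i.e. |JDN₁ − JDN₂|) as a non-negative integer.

First date → JDN 2153635; second date → JDN 2153486.
The interval is |2153635 − 2153486| = 149 days.

149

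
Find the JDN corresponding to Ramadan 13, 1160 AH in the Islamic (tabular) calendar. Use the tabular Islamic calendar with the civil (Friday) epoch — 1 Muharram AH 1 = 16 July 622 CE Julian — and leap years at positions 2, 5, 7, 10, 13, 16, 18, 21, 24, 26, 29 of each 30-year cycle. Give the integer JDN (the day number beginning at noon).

Equivalently 18 September 1747 (Gregorian).
JDN 2400001 is 17 November 1858 CE (Gregorian), MJD 0; the target day is −40602 days from there, so JDN = 2359399.

2359399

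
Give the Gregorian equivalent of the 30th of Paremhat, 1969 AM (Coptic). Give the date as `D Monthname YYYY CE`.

10 April 2253 CE

Julian Day Number of the source date = 2544051.
Converting JDN 2544051 to the Gregorian calendar gives 10 April 2253 CE.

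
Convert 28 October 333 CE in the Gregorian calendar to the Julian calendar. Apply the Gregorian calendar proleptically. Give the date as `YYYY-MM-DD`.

0333-10-27

At this point the Julian calendar is 1 day behind the Gregorian.
28 October 333 Gregorian − 1 day → 27 October 333 Julian.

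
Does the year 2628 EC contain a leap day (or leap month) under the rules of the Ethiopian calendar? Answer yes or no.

no

2628 mod 4 = 0; in the Ethiopian calendar a year is leap when year mod 4 = 3, so it is a common year.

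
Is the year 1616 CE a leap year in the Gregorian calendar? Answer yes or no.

1616 is divisible by 4 and not by 100, so it is a leap year.

yes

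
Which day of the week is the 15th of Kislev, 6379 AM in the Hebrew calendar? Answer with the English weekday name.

Wednesday

This is JDN 2677593 (25 November 2618 Gregorian).
Since JDN mod 7 = 2 (0 = Monday), the day is Wednesday.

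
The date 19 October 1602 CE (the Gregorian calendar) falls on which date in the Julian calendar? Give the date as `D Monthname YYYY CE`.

For dates in this range the Gregorian date is 10 days ahead of the Julian.
19 October 1602 Gregorian − 10 days → 9 October 1602 Julian.

9 October 1602 CE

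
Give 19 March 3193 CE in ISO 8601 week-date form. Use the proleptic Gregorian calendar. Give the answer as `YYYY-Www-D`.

3193-W11-5

The weekday is Friday (ISO weekday 5).
That Friday belongs to ISO week 11 of ISO year 3193.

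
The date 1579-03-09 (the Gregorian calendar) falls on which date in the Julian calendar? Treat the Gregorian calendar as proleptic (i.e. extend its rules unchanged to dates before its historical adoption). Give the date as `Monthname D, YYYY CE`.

The Julian–Gregorian offset here is 10 days (Julian trailing).
9 March 1579 Gregorian − 10 days → 27 February 1579 Julian.

February 27, 1579 CE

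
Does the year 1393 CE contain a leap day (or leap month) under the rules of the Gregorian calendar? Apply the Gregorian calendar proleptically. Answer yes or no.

no

1393 is not divisible by 4, so it is a common year.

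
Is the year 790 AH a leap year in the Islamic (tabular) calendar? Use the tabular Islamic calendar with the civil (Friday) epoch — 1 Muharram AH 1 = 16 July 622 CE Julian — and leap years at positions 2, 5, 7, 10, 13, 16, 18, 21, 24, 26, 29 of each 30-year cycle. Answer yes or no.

yes

Year 790 AH is year 10 of its 30-year cycle; leap positions are 2, 5, 7, 10, 13, 16, 18, 21, 24, 26, 29, so it is a leap year (355 days).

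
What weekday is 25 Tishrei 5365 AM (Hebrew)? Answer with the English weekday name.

This is JDN 2307201 (19 October 1604 Gregorian).
Since JDN mod 7 = 1 (0 = Monday), the day is Tuesday.

Tuesday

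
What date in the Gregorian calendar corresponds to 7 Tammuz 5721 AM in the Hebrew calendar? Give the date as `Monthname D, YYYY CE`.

Both dates share Julian Day Number 2437472; in the Gregorian calendar that is 21 June 1961 CE.

June 21, 1961 CE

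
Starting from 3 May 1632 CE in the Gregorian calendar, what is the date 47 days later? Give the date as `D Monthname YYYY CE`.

19 June 1632 CE

JDN of 3 May 1632 CE = 2317259.
2317259 + 47 = 2317306.
JDN 2317306 in the Gregorian calendar is 19 June 1632 CE.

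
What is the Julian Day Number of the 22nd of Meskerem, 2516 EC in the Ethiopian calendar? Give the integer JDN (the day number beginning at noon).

In the Gregorian calendar the same day is 7 October 2523.
JDN 2451545 is 1 January 2000 CE (Gregorian); the target day is +191301 days from there, so JDN = 2642846.

2642846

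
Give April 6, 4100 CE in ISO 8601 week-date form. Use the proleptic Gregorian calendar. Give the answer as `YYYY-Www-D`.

The weekday is Tuesday (ISO weekday 2).
That Tuesday belongs to ISO week 14 of ISO year 4100.

4100-W14-2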